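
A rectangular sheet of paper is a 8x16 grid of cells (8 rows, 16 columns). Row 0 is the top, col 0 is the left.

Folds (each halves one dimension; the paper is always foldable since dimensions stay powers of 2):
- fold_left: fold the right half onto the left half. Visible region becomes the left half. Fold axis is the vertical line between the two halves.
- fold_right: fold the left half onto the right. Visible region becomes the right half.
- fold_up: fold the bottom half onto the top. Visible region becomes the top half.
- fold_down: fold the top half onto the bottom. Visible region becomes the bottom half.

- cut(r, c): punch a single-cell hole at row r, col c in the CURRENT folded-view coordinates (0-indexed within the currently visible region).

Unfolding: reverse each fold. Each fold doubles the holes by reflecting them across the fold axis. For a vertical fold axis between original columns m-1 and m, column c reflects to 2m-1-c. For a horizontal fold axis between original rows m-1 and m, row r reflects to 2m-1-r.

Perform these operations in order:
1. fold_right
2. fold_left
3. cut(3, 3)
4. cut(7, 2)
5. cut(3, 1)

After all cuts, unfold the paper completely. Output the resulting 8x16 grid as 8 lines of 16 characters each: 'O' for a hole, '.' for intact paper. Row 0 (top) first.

Answer: ................
................
................
.O.OO.O..O.OO.O.
................
................
................
..O..O....O..O..

Derivation:
Op 1 fold_right: fold axis v@8; visible region now rows[0,8) x cols[8,16) = 8x8
Op 2 fold_left: fold axis v@12; visible region now rows[0,8) x cols[8,12) = 8x4
Op 3 cut(3, 3): punch at orig (3,11); cuts so far [(3, 11)]; region rows[0,8) x cols[8,12) = 8x4
Op 4 cut(7, 2): punch at orig (7,10); cuts so far [(3, 11), (7, 10)]; region rows[0,8) x cols[8,12) = 8x4
Op 5 cut(3, 1): punch at orig (3,9); cuts so far [(3, 9), (3, 11), (7, 10)]; region rows[0,8) x cols[8,12) = 8x4
Unfold 1 (reflect across v@12): 6 holes -> [(3, 9), (3, 11), (3, 12), (3, 14), (7, 10), (7, 13)]
Unfold 2 (reflect across v@8): 12 holes -> [(3, 1), (3, 3), (3, 4), (3, 6), (3, 9), (3, 11), (3, 12), (3, 14), (7, 2), (7, 5), (7, 10), (7, 13)]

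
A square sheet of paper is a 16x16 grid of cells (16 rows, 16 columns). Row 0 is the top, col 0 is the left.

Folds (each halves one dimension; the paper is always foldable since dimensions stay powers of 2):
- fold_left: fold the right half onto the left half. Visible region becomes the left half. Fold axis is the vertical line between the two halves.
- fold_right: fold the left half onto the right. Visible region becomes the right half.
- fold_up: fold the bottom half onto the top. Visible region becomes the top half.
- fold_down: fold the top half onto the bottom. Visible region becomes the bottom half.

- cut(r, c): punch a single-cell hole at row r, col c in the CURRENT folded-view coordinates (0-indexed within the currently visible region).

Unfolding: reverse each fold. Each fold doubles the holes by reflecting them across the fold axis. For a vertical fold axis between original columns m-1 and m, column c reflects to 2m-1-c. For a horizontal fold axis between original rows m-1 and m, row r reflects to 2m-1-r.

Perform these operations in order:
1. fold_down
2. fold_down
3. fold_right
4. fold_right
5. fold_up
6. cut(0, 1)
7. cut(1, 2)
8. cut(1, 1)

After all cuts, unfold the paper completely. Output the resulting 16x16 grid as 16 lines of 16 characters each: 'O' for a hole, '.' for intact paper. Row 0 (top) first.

Op 1 fold_down: fold axis h@8; visible region now rows[8,16) x cols[0,16) = 8x16
Op 2 fold_down: fold axis h@12; visible region now rows[12,16) x cols[0,16) = 4x16
Op 3 fold_right: fold axis v@8; visible region now rows[12,16) x cols[8,16) = 4x8
Op 4 fold_right: fold axis v@12; visible region now rows[12,16) x cols[12,16) = 4x4
Op 5 fold_up: fold axis h@14; visible region now rows[12,14) x cols[12,16) = 2x4
Op 6 cut(0, 1): punch at orig (12,13); cuts so far [(12, 13)]; region rows[12,14) x cols[12,16) = 2x4
Op 7 cut(1, 2): punch at orig (13,14); cuts so far [(12, 13), (13, 14)]; region rows[12,14) x cols[12,16) = 2x4
Op 8 cut(1, 1): punch at orig (13,13); cuts so far [(12, 13), (13, 13), (13, 14)]; region rows[12,14) x cols[12,16) = 2x4
Unfold 1 (reflect across h@14): 6 holes -> [(12, 13), (13, 13), (13, 14), (14, 13), (14, 14), (15, 13)]
Unfold 2 (reflect across v@12): 12 holes -> [(12, 10), (12, 13), (13, 9), (13, 10), (13, 13), (13, 14), (14, 9), (14, 10), (14, 13), (14, 14), (15, 10), (15, 13)]
Unfold 3 (reflect across v@8): 24 holes -> [(12, 2), (12, 5), (12, 10), (12, 13), (13, 1), (13, 2), (13, 5), (13, 6), (13, 9), (13, 10), (13, 13), (13, 14), (14, 1), (14, 2), (14, 5), (14, 6), (14, 9), (14, 10), (14, 13), (14, 14), (15, 2), (15, 5), (15, 10), (15, 13)]
Unfold 4 (reflect across h@12): 48 holes -> [(8, 2), (8, 5), (8, 10), (8, 13), (9, 1), (9, 2), (9, 5), (9, 6), (9, 9), (9, 10), (9, 13), (9, 14), (10, 1), (10, 2), (10, 5), (10, 6), (10, 9), (10, 10), (10, 13), (10, 14), (11, 2), (11, 5), (11, 10), (11, 13), (12, 2), (12, 5), (12, 10), (12, 13), (13, 1), (13, 2), (13, 5), (13, 6), (13, 9), (13, 10), (13, 13), (13, 14), (14, 1), (14, 2), (14, 5), (14, 6), (14, 9), (14, 10), (14, 13), (14, 14), (15, 2), (15, 5), (15, 10), (15, 13)]
Unfold 5 (reflect across h@8): 96 holes -> [(0, 2), (0, 5), (0, 10), (0, 13), (1, 1), (1, 2), (1, 5), (1, 6), (1, 9), (1, 10), (1, 13), (1, 14), (2, 1), (2, 2), (2, 5), (2, 6), (2, 9), (2, 10), (2, 13), (2, 14), (3, 2), (3, 5), (3, 10), (3, 13), (4, 2), (4, 5), (4, 10), (4, 13), (5, 1), (5, 2), (5, 5), (5, 6), (5, 9), (5, 10), (5, 13), (5, 14), (6, 1), (6, 2), (6, 5), (6, 6), (6, 9), (6, 10), (6, 13), (6, 14), (7, 2), (7, 5), (7, 10), (7, 13), (8, 2), (8, 5), (8, 10), (8, 13), (9, 1), (9, 2), (9, 5), (9, 6), (9, 9), (9, 10), (9, 13), (9, 14), (10, 1), (10, 2), (10, 5), (10, 6), (10, 9), (10, 10), (10, 13), (10, 14), (11, 2), (11, 5), (11, 10), (11, 13), (12, 2), (12, 5), (12, 10), (12, 13), (13, 1), (13, 2), (13, 5), (13, 6), (13, 9), (13, 10), (13, 13), (13, 14), (14, 1), (14, 2), (14, 5), (14, 6), (14, 9), (14, 10), (14, 13), (14, 14), (15, 2), (15, 5), (15, 10), (15, 13)]

Answer: ..O..O....O..O..
.OO..OO..OO..OO.
.OO..OO..OO..OO.
..O..O....O..O..
..O..O....O..O..
.OO..OO..OO..OO.
.OO..OO..OO..OO.
..O..O....O..O..
..O..O....O..O..
.OO..OO..OO..OO.
.OO..OO..OO..OO.
..O..O....O..O..
..O..O....O..O..
.OO..OO..OO..OO.
.OO..OO..OO..OO.
..O..O....O..O..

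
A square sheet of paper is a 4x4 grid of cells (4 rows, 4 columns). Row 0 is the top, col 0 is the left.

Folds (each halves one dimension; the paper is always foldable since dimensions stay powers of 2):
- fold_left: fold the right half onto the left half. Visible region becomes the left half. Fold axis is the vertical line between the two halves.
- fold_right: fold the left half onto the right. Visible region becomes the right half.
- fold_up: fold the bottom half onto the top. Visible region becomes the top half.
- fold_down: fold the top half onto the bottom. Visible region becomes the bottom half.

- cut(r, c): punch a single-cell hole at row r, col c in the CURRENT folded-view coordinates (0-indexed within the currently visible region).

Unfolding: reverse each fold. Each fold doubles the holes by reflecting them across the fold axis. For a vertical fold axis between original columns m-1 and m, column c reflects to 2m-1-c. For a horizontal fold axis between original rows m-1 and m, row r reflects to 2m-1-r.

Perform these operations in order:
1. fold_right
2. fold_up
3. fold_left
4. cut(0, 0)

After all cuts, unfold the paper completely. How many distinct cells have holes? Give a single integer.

Answer: 8

Derivation:
Op 1 fold_right: fold axis v@2; visible region now rows[0,4) x cols[2,4) = 4x2
Op 2 fold_up: fold axis h@2; visible region now rows[0,2) x cols[2,4) = 2x2
Op 3 fold_left: fold axis v@3; visible region now rows[0,2) x cols[2,3) = 2x1
Op 4 cut(0, 0): punch at orig (0,2); cuts so far [(0, 2)]; region rows[0,2) x cols[2,3) = 2x1
Unfold 1 (reflect across v@3): 2 holes -> [(0, 2), (0, 3)]
Unfold 2 (reflect across h@2): 4 holes -> [(0, 2), (0, 3), (3, 2), (3, 3)]
Unfold 3 (reflect across v@2): 8 holes -> [(0, 0), (0, 1), (0, 2), (0, 3), (3, 0), (3, 1), (3, 2), (3, 3)]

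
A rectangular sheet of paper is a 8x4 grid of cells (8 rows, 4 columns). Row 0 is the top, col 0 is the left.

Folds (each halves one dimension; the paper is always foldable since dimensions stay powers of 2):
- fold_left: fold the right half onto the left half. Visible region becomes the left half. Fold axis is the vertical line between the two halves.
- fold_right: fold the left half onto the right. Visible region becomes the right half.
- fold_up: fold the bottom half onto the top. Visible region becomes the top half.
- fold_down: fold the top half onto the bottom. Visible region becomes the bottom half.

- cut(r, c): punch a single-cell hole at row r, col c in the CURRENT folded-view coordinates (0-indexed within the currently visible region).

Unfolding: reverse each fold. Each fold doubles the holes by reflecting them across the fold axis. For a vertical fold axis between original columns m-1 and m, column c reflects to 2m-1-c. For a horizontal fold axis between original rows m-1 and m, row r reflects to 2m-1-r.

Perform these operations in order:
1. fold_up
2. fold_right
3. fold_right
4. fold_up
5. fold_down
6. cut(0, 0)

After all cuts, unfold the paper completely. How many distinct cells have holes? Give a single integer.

Op 1 fold_up: fold axis h@4; visible region now rows[0,4) x cols[0,4) = 4x4
Op 2 fold_right: fold axis v@2; visible region now rows[0,4) x cols[2,4) = 4x2
Op 3 fold_right: fold axis v@3; visible region now rows[0,4) x cols[3,4) = 4x1
Op 4 fold_up: fold axis h@2; visible region now rows[0,2) x cols[3,4) = 2x1
Op 5 fold_down: fold axis h@1; visible region now rows[1,2) x cols[3,4) = 1x1
Op 6 cut(0, 0): punch at orig (1,3); cuts so far [(1, 3)]; region rows[1,2) x cols[3,4) = 1x1
Unfold 1 (reflect across h@1): 2 holes -> [(0, 3), (1, 3)]
Unfold 2 (reflect across h@2): 4 holes -> [(0, 3), (1, 3), (2, 3), (3, 3)]
Unfold 3 (reflect across v@3): 8 holes -> [(0, 2), (0, 3), (1, 2), (1, 3), (2, 2), (2, 3), (3, 2), (3, 3)]
Unfold 4 (reflect across v@2): 16 holes -> [(0, 0), (0, 1), (0, 2), (0, 3), (1, 0), (1, 1), (1, 2), (1, 3), (2, 0), (2, 1), (2, 2), (2, 3), (3, 0), (3, 1), (3, 2), (3, 3)]
Unfold 5 (reflect across h@4): 32 holes -> [(0, 0), (0, 1), (0, 2), (0, 3), (1, 0), (1, 1), (1, 2), (1, 3), (2, 0), (2, 1), (2, 2), (2, 3), (3, 0), (3, 1), (3, 2), (3, 3), (4, 0), (4, 1), (4, 2), (4, 3), (5, 0), (5, 1), (5, 2), (5, 3), (6, 0), (6, 1), (6, 2), (6, 3), (7, 0), (7, 1), (7, 2), (7, 3)]

Answer: 32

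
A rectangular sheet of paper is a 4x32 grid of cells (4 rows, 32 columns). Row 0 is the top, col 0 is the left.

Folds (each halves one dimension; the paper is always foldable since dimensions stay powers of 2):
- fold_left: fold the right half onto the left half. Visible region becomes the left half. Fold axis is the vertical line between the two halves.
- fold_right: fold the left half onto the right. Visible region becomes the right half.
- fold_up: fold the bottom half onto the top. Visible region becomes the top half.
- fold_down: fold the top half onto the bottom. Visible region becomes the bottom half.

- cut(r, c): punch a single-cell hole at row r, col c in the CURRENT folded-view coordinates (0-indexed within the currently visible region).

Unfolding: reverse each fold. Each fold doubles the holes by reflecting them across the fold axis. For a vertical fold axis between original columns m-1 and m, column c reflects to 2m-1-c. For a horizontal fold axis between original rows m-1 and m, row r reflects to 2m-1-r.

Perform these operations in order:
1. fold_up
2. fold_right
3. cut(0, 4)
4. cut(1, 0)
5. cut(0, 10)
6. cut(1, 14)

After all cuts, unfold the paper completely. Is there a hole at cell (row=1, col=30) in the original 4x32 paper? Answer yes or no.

Op 1 fold_up: fold axis h@2; visible region now rows[0,2) x cols[0,32) = 2x32
Op 2 fold_right: fold axis v@16; visible region now rows[0,2) x cols[16,32) = 2x16
Op 3 cut(0, 4): punch at orig (0,20); cuts so far [(0, 20)]; region rows[0,2) x cols[16,32) = 2x16
Op 4 cut(1, 0): punch at orig (1,16); cuts so far [(0, 20), (1, 16)]; region rows[0,2) x cols[16,32) = 2x16
Op 5 cut(0, 10): punch at orig (0,26); cuts so far [(0, 20), (0, 26), (1, 16)]; region rows[0,2) x cols[16,32) = 2x16
Op 6 cut(1, 14): punch at orig (1,30); cuts so far [(0, 20), (0, 26), (1, 16), (1, 30)]; region rows[0,2) x cols[16,32) = 2x16
Unfold 1 (reflect across v@16): 8 holes -> [(0, 5), (0, 11), (0, 20), (0, 26), (1, 1), (1, 15), (1, 16), (1, 30)]
Unfold 2 (reflect across h@2): 16 holes -> [(0, 5), (0, 11), (0, 20), (0, 26), (1, 1), (1, 15), (1, 16), (1, 30), (2, 1), (2, 15), (2, 16), (2, 30), (3, 5), (3, 11), (3, 20), (3, 26)]
Holes: [(0, 5), (0, 11), (0, 20), (0, 26), (1, 1), (1, 15), (1, 16), (1, 30), (2, 1), (2, 15), (2, 16), (2, 30), (3, 5), (3, 11), (3, 20), (3, 26)]

Answer: yes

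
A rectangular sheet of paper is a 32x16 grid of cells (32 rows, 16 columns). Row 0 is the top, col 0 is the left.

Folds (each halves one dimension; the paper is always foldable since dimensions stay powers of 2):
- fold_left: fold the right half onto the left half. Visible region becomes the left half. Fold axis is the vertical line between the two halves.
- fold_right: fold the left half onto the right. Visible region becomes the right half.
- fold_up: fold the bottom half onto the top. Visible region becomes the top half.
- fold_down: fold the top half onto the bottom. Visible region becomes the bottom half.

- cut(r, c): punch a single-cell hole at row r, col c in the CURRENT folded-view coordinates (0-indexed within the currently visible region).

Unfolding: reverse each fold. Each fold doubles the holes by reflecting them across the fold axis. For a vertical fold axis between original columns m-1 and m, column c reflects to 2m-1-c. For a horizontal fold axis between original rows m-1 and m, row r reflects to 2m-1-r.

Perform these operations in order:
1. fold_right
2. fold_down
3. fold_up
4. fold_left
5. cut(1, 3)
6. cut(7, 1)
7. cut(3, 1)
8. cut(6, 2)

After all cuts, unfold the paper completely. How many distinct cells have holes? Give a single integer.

Answer: 64

Derivation:
Op 1 fold_right: fold axis v@8; visible region now rows[0,32) x cols[8,16) = 32x8
Op 2 fold_down: fold axis h@16; visible region now rows[16,32) x cols[8,16) = 16x8
Op 3 fold_up: fold axis h@24; visible region now rows[16,24) x cols[8,16) = 8x8
Op 4 fold_left: fold axis v@12; visible region now rows[16,24) x cols[8,12) = 8x4
Op 5 cut(1, 3): punch at orig (17,11); cuts so far [(17, 11)]; region rows[16,24) x cols[8,12) = 8x4
Op 6 cut(7, 1): punch at orig (23,9); cuts so far [(17, 11), (23, 9)]; region rows[16,24) x cols[8,12) = 8x4
Op 7 cut(3, 1): punch at orig (19,9); cuts so far [(17, 11), (19, 9), (23, 9)]; region rows[16,24) x cols[8,12) = 8x4
Op 8 cut(6, 2): punch at orig (22,10); cuts so far [(17, 11), (19, 9), (22, 10), (23, 9)]; region rows[16,24) x cols[8,12) = 8x4
Unfold 1 (reflect across v@12): 8 holes -> [(17, 11), (17, 12), (19, 9), (19, 14), (22, 10), (22, 13), (23, 9), (23, 14)]
Unfold 2 (reflect across h@24): 16 holes -> [(17, 11), (17, 12), (19, 9), (19, 14), (22, 10), (22, 13), (23, 9), (23, 14), (24, 9), (24, 14), (25, 10), (25, 13), (28, 9), (28, 14), (30, 11), (30, 12)]
Unfold 3 (reflect across h@16): 32 holes -> [(1, 11), (1, 12), (3, 9), (3, 14), (6, 10), (6, 13), (7, 9), (7, 14), (8, 9), (8, 14), (9, 10), (9, 13), (12, 9), (12, 14), (14, 11), (14, 12), (17, 11), (17, 12), (19, 9), (19, 14), (22, 10), (22, 13), (23, 9), (23, 14), (24, 9), (24, 14), (25, 10), (25, 13), (28, 9), (28, 14), (30, 11), (30, 12)]
Unfold 4 (reflect across v@8): 64 holes -> [(1, 3), (1, 4), (1, 11), (1, 12), (3, 1), (3, 6), (3, 9), (3, 14), (6, 2), (6, 5), (6, 10), (6, 13), (7, 1), (7, 6), (7, 9), (7, 14), (8, 1), (8, 6), (8, 9), (8, 14), (9, 2), (9, 5), (9, 10), (9, 13), (12, 1), (12, 6), (12, 9), (12, 14), (14, 3), (14, 4), (14, 11), (14, 12), (17, 3), (17, 4), (17, 11), (17, 12), (19, 1), (19, 6), (19, 9), (19, 14), (22, 2), (22, 5), (22, 10), (22, 13), (23, 1), (23, 6), (23, 9), (23, 14), (24, 1), (24, 6), (24, 9), (24, 14), (25, 2), (25, 5), (25, 10), (25, 13), (28, 1), (28, 6), (28, 9), (28, 14), (30, 3), (30, 4), (30, 11), (30, 12)]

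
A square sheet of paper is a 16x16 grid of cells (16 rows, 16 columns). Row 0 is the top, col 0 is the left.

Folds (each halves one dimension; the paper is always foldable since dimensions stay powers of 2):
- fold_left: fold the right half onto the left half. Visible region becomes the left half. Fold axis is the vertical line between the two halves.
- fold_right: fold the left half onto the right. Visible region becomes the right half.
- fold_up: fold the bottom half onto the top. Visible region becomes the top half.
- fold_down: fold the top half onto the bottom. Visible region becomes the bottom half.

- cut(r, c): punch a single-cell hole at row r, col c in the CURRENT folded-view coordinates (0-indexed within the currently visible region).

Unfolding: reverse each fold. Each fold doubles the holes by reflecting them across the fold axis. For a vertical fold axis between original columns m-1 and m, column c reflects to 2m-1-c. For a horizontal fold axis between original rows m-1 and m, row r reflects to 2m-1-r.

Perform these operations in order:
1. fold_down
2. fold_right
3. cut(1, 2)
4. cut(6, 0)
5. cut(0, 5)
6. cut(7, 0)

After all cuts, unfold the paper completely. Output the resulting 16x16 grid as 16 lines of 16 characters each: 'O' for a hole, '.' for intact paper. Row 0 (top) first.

Answer: .......OO.......
.......OO.......
................
................
................
................
.....O....O.....
..O..........O..
..O..........O..
.....O....O.....
................
................
................
................
.......OO.......
.......OO.......

Derivation:
Op 1 fold_down: fold axis h@8; visible region now rows[8,16) x cols[0,16) = 8x16
Op 2 fold_right: fold axis v@8; visible region now rows[8,16) x cols[8,16) = 8x8
Op 3 cut(1, 2): punch at orig (9,10); cuts so far [(9, 10)]; region rows[8,16) x cols[8,16) = 8x8
Op 4 cut(6, 0): punch at orig (14,8); cuts so far [(9, 10), (14, 8)]; region rows[8,16) x cols[8,16) = 8x8
Op 5 cut(0, 5): punch at orig (8,13); cuts so far [(8, 13), (9, 10), (14, 8)]; region rows[8,16) x cols[8,16) = 8x8
Op 6 cut(7, 0): punch at orig (15,8); cuts so far [(8, 13), (9, 10), (14, 8), (15, 8)]; region rows[8,16) x cols[8,16) = 8x8
Unfold 1 (reflect across v@8): 8 holes -> [(8, 2), (8, 13), (9, 5), (9, 10), (14, 7), (14, 8), (15, 7), (15, 8)]
Unfold 2 (reflect across h@8): 16 holes -> [(0, 7), (0, 8), (1, 7), (1, 8), (6, 5), (6, 10), (7, 2), (7, 13), (8, 2), (8, 13), (9, 5), (9, 10), (14, 7), (14, 8), (15, 7), (15, 8)]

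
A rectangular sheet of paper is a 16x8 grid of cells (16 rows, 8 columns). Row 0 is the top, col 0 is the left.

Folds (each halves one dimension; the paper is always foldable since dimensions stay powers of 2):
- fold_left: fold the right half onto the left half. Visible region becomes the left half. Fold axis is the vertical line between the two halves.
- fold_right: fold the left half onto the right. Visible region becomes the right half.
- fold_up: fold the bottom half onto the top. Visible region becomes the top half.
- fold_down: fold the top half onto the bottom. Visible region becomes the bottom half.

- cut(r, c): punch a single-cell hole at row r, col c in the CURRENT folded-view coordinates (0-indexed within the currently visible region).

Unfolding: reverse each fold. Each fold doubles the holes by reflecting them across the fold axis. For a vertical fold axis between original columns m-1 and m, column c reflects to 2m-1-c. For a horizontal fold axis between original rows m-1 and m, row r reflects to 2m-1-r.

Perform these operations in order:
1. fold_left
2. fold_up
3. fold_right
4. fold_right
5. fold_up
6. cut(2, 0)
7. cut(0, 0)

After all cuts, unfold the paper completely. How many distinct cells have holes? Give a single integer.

Op 1 fold_left: fold axis v@4; visible region now rows[0,16) x cols[0,4) = 16x4
Op 2 fold_up: fold axis h@8; visible region now rows[0,8) x cols[0,4) = 8x4
Op 3 fold_right: fold axis v@2; visible region now rows[0,8) x cols[2,4) = 8x2
Op 4 fold_right: fold axis v@3; visible region now rows[0,8) x cols[3,4) = 8x1
Op 5 fold_up: fold axis h@4; visible region now rows[0,4) x cols[3,4) = 4x1
Op 6 cut(2, 0): punch at orig (2,3); cuts so far [(2, 3)]; region rows[0,4) x cols[3,4) = 4x1
Op 7 cut(0, 0): punch at orig (0,3); cuts so far [(0, 3), (2, 3)]; region rows[0,4) x cols[3,4) = 4x1
Unfold 1 (reflect across h@4): 4 holes -> [(0, 3), (2, 3), (5, 3), (7, 3)]
Unfold 2 (reflect across v@3): 8 holes -> [(0, 2), (0, 3), (2, 2), (2, 3), (5, 2), (5, 3), (7, 2), (7, 3)]
Unfold 3 (reflect across v@2): 16 holes -> [(0, 0), (0, 1), (0, 2), (0, 3), (2, 0), (2, 1), (2, 2), (2, 3), (5, 0), (5, 1), (5, 2), (5, 3), (7, 0), (7, 1), (7, 2), (7, 3)]
Unfold 4 (reflect across h@8): 32 holes -> [(0, 0), (0, 1), (0, 2), (0, 3), (2, 0), (2, 1), (2, 2), (2, 3), (5, 0), (5, 1), (5, 2), (5, 3), (7, 0), (7, 1), (7, 2), (7, 3), (8, 0), (8, 1), (8, 2), (8, 3), (10, 0), (10, 1), (10, 2), (10, 3), (13, 0), (13, 1), (13, 2), (13, 3), (15, 0), (15, 1), (15, 2), (15, 3)]
Unfold 5 (reflect across v@4): 64 holes -> [(0, 0), (0, 1), (0, 2), (0, 3), (0, 4), (0, 5), (0, 6), (0, 7), (2, 0), (2, 1), (2, 2), (2, 3), (2, 4), (2, 5), (2, 6), (2, 7), (5, 0), (5, 1), (5, 2), (5, 3), (5, 4), (5, 5), (5, 6), (5, 7), (7, 0), (7, 1), (7, 2), (7, 3), (7, 4), (7, 5), (7, 6), (7, 7), (8, 0), (8, 1), (8, 2), (8, 3), (8, 4), (8, 5), (8, 6), (8, 7), (10, 0), (10, 1), (10, 2), (10, 3), (10, 4), (10, 5), (10, 6), (10, 7), (13, 0), (13, 1), (13, 2), (13, 3), (13, 4), (13, 5), (13, 6), (13, 7), (15, 0), (15, 1), (15, 2), (15, 3), (15, 4), (15, 5), (15, 6), (15, 7)]

Answer: 64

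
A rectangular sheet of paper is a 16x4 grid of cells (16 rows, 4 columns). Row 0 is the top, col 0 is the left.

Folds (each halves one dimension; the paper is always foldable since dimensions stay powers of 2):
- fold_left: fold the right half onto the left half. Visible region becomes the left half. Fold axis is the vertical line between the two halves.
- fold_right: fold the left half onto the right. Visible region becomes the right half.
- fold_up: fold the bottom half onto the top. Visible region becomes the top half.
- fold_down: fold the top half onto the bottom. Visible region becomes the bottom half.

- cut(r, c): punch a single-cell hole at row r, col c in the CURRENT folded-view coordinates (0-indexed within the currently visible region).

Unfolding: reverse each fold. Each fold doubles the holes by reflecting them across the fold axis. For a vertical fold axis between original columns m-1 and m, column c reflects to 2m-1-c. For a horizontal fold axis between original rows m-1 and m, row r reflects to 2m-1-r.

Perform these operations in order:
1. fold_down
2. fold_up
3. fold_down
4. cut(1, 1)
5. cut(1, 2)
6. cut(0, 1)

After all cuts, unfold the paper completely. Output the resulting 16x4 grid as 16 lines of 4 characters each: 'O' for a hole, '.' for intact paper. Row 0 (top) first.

Answer: .OO.
.O..
.O..
.OO.
.OO.
.O..
.O..
.OO.
.OO.
.O..
.O..
.OO.
.OO.
.O..
.O..
.OO.

Derivation:
Op 1 fold_down: fold axis h@8; visible region now rows[8,16) x cols[0,4) = 8x4
Op 2 fold_up: fold axis h@12; visible region now rows[8,12) x cols[0,4) = 4x4
Op 3 fold_down: fold axis h@10; visible region now rows[10,12) x cols[0,4) = 2x4
Op 4 cut(1, 1): punch at orig (11,1); cuts so far [(11, 1)]; region rows[10,12) x cols[0,4) = 2x4
Op 5 cut(1, 2): punch at orig (11,2); cuts so far [(11, 1), (11, 2)]; region rows[10,12) x cols[0,4) = 2x4
Op 6 cut(0, 1): punch at orig (10,1); cuts so far [(10, 1), (11, 1), (11, 2)]; region rows[10,12) x cols[0,4) = 2x4
Unfold 1 (reflect across h@10): 6 holes -> [(8, 1), (8, 2), (9, 1), (10, 1), (11, 1), (11, 2)]
Unfold 2 (reflect across h@12): 12 holes -> [(8, 1), (8, 2), (9, 1), (10, 1), (11, 1), (11, 2), (12, 1), (12, 2), (13, 1), (14, 1), (15, 1), (15, 2)]
Unfold 3 (reflect across h@8): 24 holes -> [(0, 1), (0, 2), (1, 1), (2, 1), (3, 1), (3, 2), (4, 1), (4, 2), (5, 1), (6, 1), (7, 1), (7, 2), (8, 1), (8, 2), (9, 1), (10, 1), (11, 1), (11, 2), (12, 1), (12, 2), (13, 1), (14, 1), (15, 1), (15, 2)]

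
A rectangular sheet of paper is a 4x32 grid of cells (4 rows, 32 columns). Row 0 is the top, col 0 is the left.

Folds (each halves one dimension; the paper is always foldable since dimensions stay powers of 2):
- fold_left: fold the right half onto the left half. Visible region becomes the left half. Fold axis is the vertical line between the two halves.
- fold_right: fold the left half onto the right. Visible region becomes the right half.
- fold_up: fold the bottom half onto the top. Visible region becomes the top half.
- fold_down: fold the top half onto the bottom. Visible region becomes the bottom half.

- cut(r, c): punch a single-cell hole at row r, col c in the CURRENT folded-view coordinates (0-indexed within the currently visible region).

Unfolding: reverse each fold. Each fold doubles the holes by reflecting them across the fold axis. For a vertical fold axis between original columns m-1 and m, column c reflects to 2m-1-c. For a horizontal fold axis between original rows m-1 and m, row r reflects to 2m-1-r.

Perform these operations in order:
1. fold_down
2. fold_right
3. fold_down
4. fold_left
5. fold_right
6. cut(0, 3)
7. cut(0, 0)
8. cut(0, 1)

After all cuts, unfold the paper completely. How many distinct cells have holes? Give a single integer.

Op 1 fold_down: fold axis h@2; visible region now rows[2,4) x cols[0,32) = 2x32
Op 2 fold_right: fold axis v@16; visible region now rows[2,4) x cols[16,32) = 2x16
Op 3 fold_down: fold axis h@3; visible region now rows[3,4) x cols[16,32) = 1x16
Op 4 fold_left: fold axis v@24; visible region now rows[3,4) x cols[16,24) = 1x8
Op 5 fold_right: fold axis v@20; visible region now rows[3,4) x cols[20,24) = 1x4
Op 6 cut(0, 3): punch at orig (3,23); cuts so far [(3, 23)]; region rows[3,4) x cols[20,24) = 1x4
Op 7 cut(0, 0): punch at orig (3,20); cuts so far [(3, 20), (3, 23)]; region rows[3,4) x cols[20,24) = 1x4
Op 8 cut(0, 1): punch at orig (3,21); cuts so far [(3, 20), (3, 21), (3, 23)]; region rows[3,4) x cols[20,24) = 1x4
Unfold 1 (reflect across v@20): 6 holes -> [(3, 16), (3, 18), (3, 19), (3, 20), (3, 21), (3, 23)]
Unfold 2 (reflect across v@24): 12 holes -> [(3, 16), (3, 18), (3, 19), (3, 20), (3, 21), (3, 23), (3, 24), (3, 26), (3, 27), (3, 28), (3, 29), (3, 31)]
Unfold 3 (reflect across h@3): 24 holes -> [(2, 16), (2, 18), (2, 19), (2, 20), (2, 21), (2, 23), (2, 24), (2, 26), (2, 27), (2, 28), (2, 29), (2, 31), (3, 16), (3, 18), (3, 19), (3, 20), (3, 21), (3, 23), (3, 24), (3, 26), (3, 27), (3, 28), (3, 29), (3, 31)]
Unfold 4 (reflect across v@16): 48 holes -> [(2, 0), (2, 2), (2, 3), (2, 4), (2, 5), (2, 7), (2, 8), (2, 10), (2, 11), (2, 12), (2, 13), (2, 15), (2, 16), (2, 18), (2, 19), (2, 20), (2, 21), (2, 23), (2, 24), (2, 26), (2, 27), (2, 28), (2, 29), (2, 31), (3, 0), (3, 2), (3, 3), (3, 4), (3, 5), (3, 7), (3, 8), (3, 10), (3, 11), (3, 12), (3, 13), (3, 15), (3, 16), (3, 18), (3, 19), (3, 20), (3, 21), (3, 23), (3, 24), (3, 26), (3, 27), (3, 28), (3, 29), (3, 31)]
Unfold 5 (reflect across h@2): 96 holes -> [(0, 0), (0, 2), (0, 3), (0, 4), (0, 5), (0, 7), (0, 8), (0, 10), (0, 11), (0, 12), (0, 13), (0, 15), (0, 16), (0, 18), (0, 19), (0, 20), (0, 21), (0, 23), (0, 24), (0, 26), (0, 27), (0, 28), (0, 29), (0, 31), (1, 0), (1, 2), (1, 3), (1, 4), (1, 5), (1, 7), (1, 8), (1, 10), (1, 11), (1, 12), (1, 13), (1, 15), (1, 16), (1, 18), (1, 19), (1, 20), (1, 21), (1, 23), (1, 24), (1, 26), (1, 27), (1, 28), (1, 29), (1, 31), (2, 0), (2, 2), (2, 3), (2, 4), (2, 5), (2, 7), (2, 8), (2, 10), (2, 11), (2, 12), (2, 13), (2, 15), (2, 16), (2, 18), (2, 19), (2, 20), (2, 21), (2, 23), (2, 24), (2, 26), (2, 27), (2, 28), (2, 29), (2, 31), (3, 0), (3, 2), (3, 3), (3, 4), (3, 5), (3, 7), (3, 8), (3, 10), (3, 11), (3, 12), (3, 13), (3, 15), (3, 16), (3, 18), (3, 19), (3, 20), (3, 21), (3, 23), (3, 24), (3, 26), (3, 27), (3, 28), (3, 29), (3, 31)]

Answer: 96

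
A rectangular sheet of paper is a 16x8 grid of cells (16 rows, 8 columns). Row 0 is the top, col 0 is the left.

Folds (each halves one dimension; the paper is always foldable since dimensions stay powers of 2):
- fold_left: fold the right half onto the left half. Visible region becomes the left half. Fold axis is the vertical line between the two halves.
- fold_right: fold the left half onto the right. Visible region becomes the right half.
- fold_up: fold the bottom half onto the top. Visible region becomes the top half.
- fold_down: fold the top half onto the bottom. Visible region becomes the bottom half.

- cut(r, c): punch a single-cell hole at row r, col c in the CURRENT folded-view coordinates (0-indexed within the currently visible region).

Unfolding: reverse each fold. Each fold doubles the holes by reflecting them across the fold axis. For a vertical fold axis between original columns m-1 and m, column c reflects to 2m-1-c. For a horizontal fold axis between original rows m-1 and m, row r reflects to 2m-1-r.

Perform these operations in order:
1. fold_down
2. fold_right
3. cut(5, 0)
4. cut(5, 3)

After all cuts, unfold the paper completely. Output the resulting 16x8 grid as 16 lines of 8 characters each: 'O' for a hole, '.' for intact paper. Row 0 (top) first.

Op 1 fold_down: fold axis h@8; visible region now rows[8,16) x cols[0,8) = 8x8
Op 2 fold_right: fold axis v@4; visible region now rows[8,16) x cols[4,8) = 8x4
Op 3 cut(5, 0): punch at orig (13,4); cuts so far [(13, 4)]; region rows[8,16) x cols[4,8) = 8x4
Op 4 cut(5, 3): punch at orig (13,7); cuts so far [(13, 4), (13, 7)]; region rows[8,16) x cols[4,8) = 8x4
Unfold 1 (reflect across v@4): 4 holes -> [(13, 0), (13, 3), (13, 4), (13, 7)]
Unfold 2 (reflect across h@8): 8 holes -> [(2, 0), (2, 3), (2, 4), (2, 7), (13, 0), (13, 3), (13, 4), (13, 7)]

Answer: ........
........
O..OO..O
........
........
........
........
........
........
........
........
........
........
O..OO..O
........
........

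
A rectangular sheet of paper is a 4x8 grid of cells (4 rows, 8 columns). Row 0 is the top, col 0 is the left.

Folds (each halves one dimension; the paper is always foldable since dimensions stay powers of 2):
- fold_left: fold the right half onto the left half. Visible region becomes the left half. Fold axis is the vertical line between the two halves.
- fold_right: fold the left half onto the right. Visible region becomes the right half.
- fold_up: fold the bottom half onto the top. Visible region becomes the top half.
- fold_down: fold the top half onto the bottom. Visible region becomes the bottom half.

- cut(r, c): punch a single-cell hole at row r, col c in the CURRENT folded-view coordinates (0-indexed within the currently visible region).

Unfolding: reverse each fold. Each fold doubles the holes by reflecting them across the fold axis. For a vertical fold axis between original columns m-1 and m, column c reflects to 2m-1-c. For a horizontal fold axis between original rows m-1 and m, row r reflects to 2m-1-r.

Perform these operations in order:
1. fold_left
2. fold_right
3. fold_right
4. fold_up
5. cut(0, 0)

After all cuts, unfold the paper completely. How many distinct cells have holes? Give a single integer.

Answer: 16

Derivation:
Op 1 fold_left: fold axis v@4; visible region now rows[0,4) x cols[0,4) = 4x4
Op 2 fold_right: fold axis v@2; visible region now rows[0,4) x cols[2,4) = 4x2
Op 3 fold_right: fold axis v@3; visible region now rows[0,4) x cols[3,4) = 4x1
Op 4 fold_up: fold axis h@2; visible region now rows[0,2) x cols[3,4) = 2x1
Op 5 cut(0, 0): punch at orig (0,3); cuts so far [(0, 3)]; region rows[0,2) x cols[3,4) = 2x1
Unfold 1 (reflect across h@2): 2 holes -> [(0, 3), (3, 3)]
Unfold 2 (reflect across v@3): 4 holes -> [(0, 2), (0, 3), (3, 2), (3, 3)]
Unfold 3 (reflect across v@2): 8 holes -> [(0, 0), (0, 1), (0, 2), (0, 3), (3, 0), (3, 1), (3, 2), (3, 3)]
Unfold 4 (reflect across v@4): 16 holes -> [(0, 0), (0, 1), (0, 2), (0, 3), (0, 4), (0, 5), (0, 6), (0, 7), (3, 0), (3, 1), (3, 2), (3, 3), (3, 4), (3, 5), (3, 6), (3, 7)]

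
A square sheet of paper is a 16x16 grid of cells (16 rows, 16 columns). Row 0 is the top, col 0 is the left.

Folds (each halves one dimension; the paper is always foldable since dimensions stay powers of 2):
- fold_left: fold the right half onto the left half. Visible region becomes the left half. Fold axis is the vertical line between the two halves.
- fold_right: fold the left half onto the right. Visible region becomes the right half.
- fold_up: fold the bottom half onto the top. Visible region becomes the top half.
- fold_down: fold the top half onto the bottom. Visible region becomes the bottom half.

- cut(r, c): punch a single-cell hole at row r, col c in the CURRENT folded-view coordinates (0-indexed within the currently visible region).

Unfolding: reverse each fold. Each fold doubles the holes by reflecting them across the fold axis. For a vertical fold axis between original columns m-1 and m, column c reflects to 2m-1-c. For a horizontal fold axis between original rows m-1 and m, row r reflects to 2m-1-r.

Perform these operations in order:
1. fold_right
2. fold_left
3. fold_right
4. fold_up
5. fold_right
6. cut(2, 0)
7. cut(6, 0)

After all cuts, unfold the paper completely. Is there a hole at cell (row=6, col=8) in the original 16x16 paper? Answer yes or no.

Answer: yes

Derivation:
Op 1 fold_right: fold axis v@8; visible region now rows[0,16) x cols[8,16) = 16x8
Op 2 fold_left: fold axis v@12; visible region now rows[0,16) x cols[8,12) = 16x4
Op 3 fold_right: fold axis v@10; visible region now rows[0,16) x cols[10,12) = 16x2
Op 4 fold_up: fold axis h@8; visible region now rows[0,8) x cols[10,12) = 8x2
Op 5 fold_right: fold axis v@11; visible region now rows[0,8) x cols[11,12) = 8x1
Op 6 cut(2, 0): punch at orig (2,11); cuts so far [(2, 11)]; region rows[0,8) x cols[11,12) = 8x1
Op 7 cut(6, 0): punch at orig (6,11); cuts so far [(2, 11), (6, 11)]; region rows[0,8) x cols[11,12) = 8x1
Unfold 1 (reflect across v@11): 4 holes -> [(2, 10), (2, 11), (6, 10), (6, 11)]
Unfold 2 (reflect across h@8): 8 holes -> [(2, 10), (2, 11), (6, 10), (6, 11), (9, 10), (9, 11), (13, 10), (13, 11)]
Unfold 3 (reflect across v@10): 16 holes -> [(2, 8), (2, 9), (2, 10), (2, 11), (6, 8), (6, 9), (6, 10), (6, 11), (9, 8), (9, 9), (9, 10), (9, 11), (13, 8), (13, 9), (13, 10), (13, 11)]
Unfold 4 (reflect across v@12): 32 holes -> [(2, 8), (2, 9), (2, 10), (2, 11), (2, 12), (2, 13), (2, 14), (2, 15), (6, 8), (6, 9), (6, 10), (6, 11), (6, 12), (6, 13), (6, 14), (6, 15), (9, 8), (9, 9), (9, 10), (9, 11), (9, 12), (9, 13), (9, 14), (9, 15), (13, 8), (13, 9), (13, 10), (13, 11), (13, 12), (13, 13), (13, 14), (13, 15)]
Unfold 5 (reflect across v@8): 64 holes -> [(2, 0), (2, 1), (2, 2), (2, 3), (2, 4), (2, 5), (2, 6), (2, 7), (2, 8), (2, 9), (2, 10), (2, 11), (2, 12), (2, 13), (2, 14), (2, 15), (6, 0), (6, 1), (6, 2), (6, 3), (6, 4), (6, 5), (6, 6), (6, 7), (6, 8), (6, 9), (6, 10), (6, 11), (6, 12), (6, 13), (6, 14), (6, 15), (9, 0), (9, 1), (9, 2), (9, 3), (9, 4), (9, 5), (9, 6), (9, 7), (9, 8), (9, 9), (9, 10), (9, 11), (9, 12), (9, 13), (9, 14), (9, 15), (13, 0), (13, 1), (13, 2), (13, 3), (13, 4), (13, 5), (13, 6), (13, 7), (13, 8), (13, 9), (13, 10), (13, 11), (13, 12), (13, 13), (13, 14), (13, 15)]
Holes: [(2, 0), (2, 1), (2, 2), (2, 3), (2, 4), (2, 5), (2, 6), (2, 7), (2, 8), (2, 9), (2, 10), (2, 11), (2, 12), (2, 13), (2, 14), (2, 15), (6, 0), (6, 1), (6, 2), (6, 3), (6, 4), (6, 5), (6, 6), (6, 7), (6, 8), (6, 9), (6, 10), (6, 11), (6, 12), (6, 13), (6, 14), (6, 15), (9, 0), (9, 1), (9, 2), (9, 3), (9, 4), (9, 5), (9, 6), (9, 7), (9, 8), (9, 9), (9, 10), (9, 11), (9, 12), (9, 13), (9, 14), (9, 15), (13, 0), (13, 1), (13, 2), (13, 3), (13, 4), (13, 5), (13, 6), (13, 7), (13, 8), (13, 9), (13, 10), (13, 11), (13, 12), (13, 13), (13, 14), (13, 15)]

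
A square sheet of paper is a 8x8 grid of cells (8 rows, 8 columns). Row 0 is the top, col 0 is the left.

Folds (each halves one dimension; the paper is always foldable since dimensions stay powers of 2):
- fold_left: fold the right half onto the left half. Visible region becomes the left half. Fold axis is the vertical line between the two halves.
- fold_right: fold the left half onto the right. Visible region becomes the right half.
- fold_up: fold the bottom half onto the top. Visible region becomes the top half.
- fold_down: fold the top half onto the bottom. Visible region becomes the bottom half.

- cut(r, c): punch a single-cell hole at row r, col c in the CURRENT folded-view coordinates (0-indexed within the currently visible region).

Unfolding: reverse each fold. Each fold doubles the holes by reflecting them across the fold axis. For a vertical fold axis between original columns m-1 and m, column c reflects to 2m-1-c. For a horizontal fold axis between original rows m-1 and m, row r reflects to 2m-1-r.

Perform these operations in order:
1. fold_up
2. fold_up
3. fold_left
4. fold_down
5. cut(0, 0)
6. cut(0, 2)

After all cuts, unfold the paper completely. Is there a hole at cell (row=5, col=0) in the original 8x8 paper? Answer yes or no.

Op 1 fold_up: fold axis h@4; visible region now rows[0,4) x cols[0,8) = 4x8
Op 2 fold_up: fold axis h@2; visible region now rows[0,2) x cols[0,8) = 2x8
Op 3 fold_left: fold axis v@4; visible region now rows[0,2) x cols[0,4) = 2x4
Op 4 fold_down: fold axis h@1; visible region now rows[1,2) x cols[0,4) = 1x4
Op 5 cut(0, 0): punch at orig (1,0); cuts so far [(1, 0)]; region rows[1,2) x cols[0,4) = 1x4
Op 6 cut(0, 2): punch at orig (1,2); cuts so far [(1, 0), (1, 2)]; region rows[1,2) x cols[0,4) = 1x4
Unfold 1 (reflect across h@1): 4 holes -> [(0, 0), (0, 2), (1, 0), (1, 2)]
Unfold 2 (reflect across v@4): 8 holes -> [(0, 0), (0, 2), (0, 5), (0, 7), (1, 0), (1, 2), (1, 5), (1, 7)]
Unfold 3 (reflect across h@2): 16 holes -> [(0, 0), (0, 2), (0, 5), (0, 7), (1, 0), (1, 2), (1, 5), (1, 7), (2, 0), (2, 2), (2, 5), (2, 7), (3, 0), (3, 2), (3, 5), (3, 7)]
Unfold 4 (reflect across h@4): 32 holes -> [(0, 0), (0, 2), (0, 5), (0, 7), (1, 0), (1, 2), (1, 5), (1, 7), (2, 0), (2, 2), (2, 5), (2, 7), (3, 0), (3, 2), (3, 5), (3, 7), (4, 0), (4, 2), (4, 5), (4, 7), (5, 0), (5, 2), (5, 5), (5, 7), (6, 0), (6, 2), (6, 5), (6, 7), (7, 0), (7, 2), (7, 5), (7, 7)]
Holes: [(0, 0), (0, 2), (0, 5), (0, 7), (1, 0), (1, 2), (1, 5), (1, 7), (2, 0), (2, 2), (2, 5), (2, 7), (3, 0), (3, 2), (3, 5), (3, 7), (4, 0), (4, 2), (4, 5), (4, 7), (5, 0), (5, 2), (5, 5), (5, 7), (6, 0), (6, 2), (6, 5), (6, 7), (7, 0), (7, 2), (7, 5), (7, 7)]

Answer: yes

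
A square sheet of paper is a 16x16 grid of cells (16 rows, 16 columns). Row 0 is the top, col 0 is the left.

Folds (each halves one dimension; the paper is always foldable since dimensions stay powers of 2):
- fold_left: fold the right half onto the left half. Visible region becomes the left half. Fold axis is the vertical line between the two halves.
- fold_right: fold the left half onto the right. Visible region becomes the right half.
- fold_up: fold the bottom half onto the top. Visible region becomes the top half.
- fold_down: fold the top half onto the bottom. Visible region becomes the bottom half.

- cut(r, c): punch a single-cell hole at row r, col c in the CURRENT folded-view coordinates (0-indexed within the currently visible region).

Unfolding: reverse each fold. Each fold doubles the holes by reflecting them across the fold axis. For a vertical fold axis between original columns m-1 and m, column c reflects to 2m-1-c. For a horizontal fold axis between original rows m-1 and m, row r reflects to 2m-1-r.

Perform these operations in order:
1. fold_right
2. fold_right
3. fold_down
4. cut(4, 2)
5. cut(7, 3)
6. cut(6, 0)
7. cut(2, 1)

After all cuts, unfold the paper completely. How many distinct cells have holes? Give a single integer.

Op 1 fold_right: fold axis v@8; visible region now rows[0,16) x cols[8,16) = 16x8
Op 2 fold_right: fold axis v@12; visible region now rows[0,16) x cols[12,16) = 16x4
Op 3 fold_down: fold axis h@8; visible region now rows[8,16) x cols[12,16) = 8x4
Op 4 cut(4, 2): punch at orig (12,14); cuts so far [(12, 14)]; region rows[8,16) x cols[12,16) = 8x4
Op 5 cut(7, 3): punch at orig (15,15); cuts so far [(12, 14), (15, 15)]; region rows[8,16) x cols[12,16) = 8x4
Op 6 cut(6, 0): punch at orig (14,12); cuts so far [(12, 14), (14, 12), (15, 15)]; region rows[8,16) x cols[12,16) = 8x4
Op 7 cut(2, 1): punch at orig (10,13); cuts so far [(10, 13), (12, 14), (14, 12), (15, 15)]; region rows[8,16) x cols[12,16) = 8x4
Unfold 1 (reflect across h@8): 8 holes -> [(0, 15), (1, 12), (3, 14), (5, 13), (10, 13), (12, 14), (14, 12), (15, 15)]
Unfold 2 (reflect across v@12): 16 holes -> [(0, 8), (0, 15), (1, 11), (1, 12), (3, 9), (3, 14), (5, 10), (5, 13), (10, 10), (10, 13), (12, 9), (12, 14), (14, 11), (14, 12), (15, 8), (15, 15)]
Unfold 3 (reflect across v@8): 32 holes -> [(0, 0), (0, 7), (0, 8), (0, 15), (1, 3), (1, 4), (1, 11), (1, 12), (3, 1), (3, 6), (3, 9), (3, 14), (5, 2), (5, 5), (5, 10), (5, 13), (10, 2), (10, 5), (10, 10), (10, 13), (12, 1), (12, 6), (12, 9), (12, 14), (14, 3), (14, 4), (14, 11), (14, 12), (15, 0), (15, 7), (15, 8), (15, 15)]

Answer: 32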